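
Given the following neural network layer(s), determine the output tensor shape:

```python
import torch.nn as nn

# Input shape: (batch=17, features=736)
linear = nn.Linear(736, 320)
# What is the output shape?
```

Input: (17, 736) -> Output: (17, 320)

Answer: (17, 320)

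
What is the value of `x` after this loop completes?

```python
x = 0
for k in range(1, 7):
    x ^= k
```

XOR of 1 to 6
`x` takes the values: 0 → 1 → 3 → 0 → 4 → 1 → 7

Answer: 7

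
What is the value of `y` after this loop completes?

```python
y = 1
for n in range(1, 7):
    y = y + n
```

Start at 1, add 1 through 6
`y` takes the values: 1 → 2 → 4 → 7 → 11 → 16 → 22

Answer: 22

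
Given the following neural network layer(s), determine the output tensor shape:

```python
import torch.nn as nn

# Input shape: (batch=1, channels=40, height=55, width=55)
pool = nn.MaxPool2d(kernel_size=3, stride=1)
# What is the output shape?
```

Input: (1, 40, 55, 55) -> Output: (1, 40, 53, 53)

Answer: (1, 40, 53, 53)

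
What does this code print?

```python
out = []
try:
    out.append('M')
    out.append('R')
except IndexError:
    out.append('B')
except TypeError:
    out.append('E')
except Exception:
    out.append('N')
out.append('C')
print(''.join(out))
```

Execution trace: 'M' (try body) → 'R' (try body, no exception) → 'C' (after the try/except). Output: MRC

Answer: MRC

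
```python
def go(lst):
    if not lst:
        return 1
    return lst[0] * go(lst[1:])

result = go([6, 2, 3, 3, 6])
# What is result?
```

Product over [6, 2, 3, 3, 6] = 6 * 2 * 3 * 3 * 6 = 648

Answer: 648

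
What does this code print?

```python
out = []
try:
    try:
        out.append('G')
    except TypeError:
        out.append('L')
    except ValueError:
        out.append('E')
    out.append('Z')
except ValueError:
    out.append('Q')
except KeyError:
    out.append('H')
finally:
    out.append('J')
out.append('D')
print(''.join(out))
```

Execution trace: 'G' (inner try body, no exception) → 'Z' (try body, no exception) → 'J' (finally) → 'D' (after the try/except). Output: GZJD

Answer: GZJD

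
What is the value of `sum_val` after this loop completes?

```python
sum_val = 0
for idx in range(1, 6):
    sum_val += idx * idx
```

Sum of squares 1² to 5² = 55
`sum_val` takes the values: 0 → 1 → 5 → 14 → 30 → 55

Answer: 55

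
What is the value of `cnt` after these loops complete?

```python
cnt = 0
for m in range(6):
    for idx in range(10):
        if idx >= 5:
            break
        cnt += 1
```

Inner breaks at 5, outer runs 6 times
`cnt` takes the values: 0 → 1 → 2 → 3 → 4 → 5 → 6 → 7 → 8 → 9 → 10 → 11 → 12 → 13 → 14 → 15 → 16 → 17 → 18 → 19 → 20 → 21 → 22 → 23 → 24 → 25 → 26 → 27 → 28 → 29 → 30

Answer: 30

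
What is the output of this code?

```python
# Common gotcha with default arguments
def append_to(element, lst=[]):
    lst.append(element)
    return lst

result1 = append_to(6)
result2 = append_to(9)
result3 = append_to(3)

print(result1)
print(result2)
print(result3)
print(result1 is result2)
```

Key concept: mutable default argument gotcha.
Step by step:
`result1 = append_to(6)` → result1 = [6]
`result2 = append_to(9)` → result1 = [6, 9] (same object as result2); result2 = [6, 9] (same object as result1)
`result3 = append_to(3)` → result1 = [6, 9, 3] (same object as result2, result3); result2 = [6, 9, 3] (same object as result1, result3); result3 = [6, 9, 3] (same object as result1, result2)
`print(result1)` → prints [6, 9, 3]
`print(result2)` → prints [6, 9, 3]
`print(result3)` → prints [6, 9, 3]
`print(result1 is result2)` → prints True

Answer:
[6, 9, 3]
[6, 9, 3]
[6, 9, 3]
True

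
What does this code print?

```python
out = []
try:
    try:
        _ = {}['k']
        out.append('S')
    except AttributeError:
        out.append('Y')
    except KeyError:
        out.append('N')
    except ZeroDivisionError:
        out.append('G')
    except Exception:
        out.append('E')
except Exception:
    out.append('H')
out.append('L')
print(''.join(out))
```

Execution trace: 'N' (inner except KeyError) → 'L' (after the try/except). Output: NL

Answer: NL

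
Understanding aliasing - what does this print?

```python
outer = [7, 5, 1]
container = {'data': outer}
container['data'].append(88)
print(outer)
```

Key concept: dict holds reference to list.
Step by step:
`outer = [7, 5, 1]` → outer = [7, 5, 1]
`container = {'data': outer}` → container = {'data': [7, 5, 1]}
`container['data'].append(88)` → outer = [7, 5, 1, 88]; container = {'data': [7, 5, 1, 88]}
`print(outer)` → prints [7, 5, 1, 88]

Answer: [7, 5, 1, 88]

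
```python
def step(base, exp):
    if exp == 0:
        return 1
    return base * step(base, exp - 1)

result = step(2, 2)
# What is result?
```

step(2, 2) = 2 * 2 = 4

Answer: 4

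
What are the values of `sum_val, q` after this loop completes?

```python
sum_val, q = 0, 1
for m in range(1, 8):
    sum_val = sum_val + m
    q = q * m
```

Sum and factorial of 1 to 7
`sum_val, q` takes the values: (0, 1) → (1, 1) → (3, 1) → (3, 2) → (6, 2) → (6, 6) → (10, 6) → (10, 24) → (15, 24) → (15, 120) → (21, 120) → (21, 720) → (28, 720) → (28, 5040)

Answer: 28, 5040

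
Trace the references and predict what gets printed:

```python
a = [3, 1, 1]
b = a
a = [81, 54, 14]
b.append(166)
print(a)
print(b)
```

Key concept: rebinding vs mutation: a is rebound to a new list, b still points at the original.
Step by step:
`a = [3, 1, 1]` → a = [3, 1, 1]
`b = a` → b = [3, 1, 1] (same object as a)
`a = [81, 54, 14]` → a = [81, 54, 14]
`b.append(166)` → b = [3, 1, 1, 166]
`print(a)` → prints [81, 54, 14]
`print(b)` → prints [3, 1, 1, 166]

Answer:
[81, 54, 14]
[3, 1, 1, 166]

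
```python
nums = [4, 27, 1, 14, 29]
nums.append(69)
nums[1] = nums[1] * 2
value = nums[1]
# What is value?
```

Trace:
`nums = [4, 27, 1, 14, 29]` → nums = [4, 27, 1, 14, 29]
`nums.append(69)` → nums = [4, 27, 1, 14, 29, 69]
`nums[1] = nums[1] * 2` → nums = [4, 54, 1, 14, 29, 69]
`value = nums[1]` → value = 54
So value = 54

Answer: 54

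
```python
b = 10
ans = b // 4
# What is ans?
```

Trace:
`b = 10` → b = 10
`ans = b // 4` → ans = 2
So ans = 2

Answer: 2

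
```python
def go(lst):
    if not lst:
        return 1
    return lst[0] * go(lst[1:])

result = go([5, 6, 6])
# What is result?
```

Product over [5, 6, 6] = 5 * 6 * 6 = 180

Answer: 180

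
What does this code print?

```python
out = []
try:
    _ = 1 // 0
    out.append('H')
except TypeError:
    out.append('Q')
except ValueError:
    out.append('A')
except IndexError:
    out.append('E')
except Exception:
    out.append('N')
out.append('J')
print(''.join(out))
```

Execution trace: 'N' (except Exception) → 'J' (after the try/except). Output: NJ

Answer: NJ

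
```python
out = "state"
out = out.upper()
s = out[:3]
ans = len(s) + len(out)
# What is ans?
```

Trace:
`out = "state"` → out = 'state'
`out = out.upper()` → out = 'STATE'
`s = out[:3]` → s = 'STA'
`ans = len(s) + len(out)` → ans = 8
So ans = 8

Answer: 8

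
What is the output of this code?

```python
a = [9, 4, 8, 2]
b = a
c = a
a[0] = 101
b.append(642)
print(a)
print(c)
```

Key concept: multiple aliases.
Step by step:
`a = [9, 4, 8, 2]` → a = [9, 4, 8, 2]
`b = a` → b = [9, 4, 8, 2] (same object as a)
`c = a` → c = [9, 4, 8, 2] (same object as a, b)
`a[0] = 101` → a = [101, 4, 8, 2] (same object as b, c); b = [101, 4, 8, 2] (same object as a, c); c = [101, 4, 8, 2] (same object as a, b)
`b.append(642)` → a = [101, 4, 8, 2, 642] (same object as b, c); b = [101, 4, 8, 2, 642] (same object as a, c); c = [101, 4, 8, 2, 642] (same object as a, b)
`print(a)` → prints [101, 4, 8, 2, 642]
`print(c)` → prints [101, 4, 8, 2, 642]

Answer:
[101, 4, 8, 2, 642]
[101, 4, 8, 2, 642]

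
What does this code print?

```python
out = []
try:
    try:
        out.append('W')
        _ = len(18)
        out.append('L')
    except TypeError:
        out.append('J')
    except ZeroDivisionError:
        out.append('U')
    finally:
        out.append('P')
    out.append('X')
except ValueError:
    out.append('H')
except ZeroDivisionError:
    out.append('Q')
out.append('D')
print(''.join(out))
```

Execution trace: 'W' (inner try body) → 'J' (inner except TypeError) → 'P' (inner finally) → 'X' (try body, no exception) → 'D' (after the try/except). Output: WJPXD

Answer: WJPXD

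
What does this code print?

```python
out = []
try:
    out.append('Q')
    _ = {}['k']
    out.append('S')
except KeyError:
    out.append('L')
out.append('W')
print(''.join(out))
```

Execution trace: 'Q' (try body) → 'L' (except KeyError) → 'W' (after the try/except). Output: QLW

Answer: QLW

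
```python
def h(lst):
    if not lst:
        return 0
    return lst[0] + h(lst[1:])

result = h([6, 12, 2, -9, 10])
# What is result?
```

6 + 12 + 2 + (-9) + 10 + 0 = 21

Answer: 21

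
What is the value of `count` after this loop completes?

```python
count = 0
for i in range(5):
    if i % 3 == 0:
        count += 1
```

Count numbers divisible by 3 in range(5)
`count` takes the values: 0 → 1 → 2

Answer: 2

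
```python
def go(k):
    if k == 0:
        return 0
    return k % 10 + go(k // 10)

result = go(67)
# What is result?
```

Sum of digits of 67: 7 + 6 = 13

Answer: 13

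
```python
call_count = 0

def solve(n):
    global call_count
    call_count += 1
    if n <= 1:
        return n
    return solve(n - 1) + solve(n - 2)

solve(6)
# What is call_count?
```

Calls(n) = 1 + Calls(n-1) + Calls(n-2); Calls(0)=Calls(1)=1. For n=6 this gives 25.

Answer: 25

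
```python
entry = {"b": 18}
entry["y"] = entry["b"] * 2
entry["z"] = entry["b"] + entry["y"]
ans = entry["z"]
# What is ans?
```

Trace:
`entry = {"b": 18}` → entry = {'b': 18}
`entry["y"] = entry["b"] * 2` → entry = {'b': 18, 'y': 36}
`entry["z"] = entry["b"] + entry["y"]` → entry = {'b': 18, 'y': 36, 'z': 54}
`ans = entry["z"]` → ans = 54
So ans = 54

Answer: 54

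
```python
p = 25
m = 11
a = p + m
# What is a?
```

Trace:
`p = 25` → p = 25
`m = 11` → m = 11
`a = p + m` → a = 36
So a = 36

Answer: 36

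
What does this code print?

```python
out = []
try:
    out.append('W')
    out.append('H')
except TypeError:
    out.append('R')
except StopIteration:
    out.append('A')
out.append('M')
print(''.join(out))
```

Execution trace: 'W' (try body) → 'H' (try body, no exception) → 'M' (after the try/except). Output: WHM

Answer: WHM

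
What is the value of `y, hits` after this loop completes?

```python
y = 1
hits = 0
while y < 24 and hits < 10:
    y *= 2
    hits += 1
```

Double until >= 24 or 10 iterations
`y, hits` takes the values: (1, 0) → (2, 0) → (2, 1) → (4, 1) → (4, 2) → (8, 2) → (8, 3) → (16, 3) → (16, 4) → (32, 4) → (32, 5)

Answer: 32, 5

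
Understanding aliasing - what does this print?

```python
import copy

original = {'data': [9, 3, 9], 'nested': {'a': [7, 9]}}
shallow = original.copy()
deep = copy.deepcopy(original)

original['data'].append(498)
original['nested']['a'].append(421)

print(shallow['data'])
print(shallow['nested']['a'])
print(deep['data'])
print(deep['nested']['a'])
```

Key concept: comparing shallow vs deep copy.
Step by step:
`original = {'data': [9, 3, 9], 'nested': {'a': [7, 9]}}` → original = {'data': [9, 3, 9], 'nested': {'a': [7, 9]}}
`shallow = original.copy()` → shallow = {'data': [9, 3, 9], 'nested': {'a': [7, 9]}}
`deep = copy.deepcopy(original)` → deep = {'data': [9, 3, 9], 'nested': {'a': [7, 9]}}
`original['data'].append(498)` → original = {'data': [9, 3, 9, 498], 'nested': {'a': [7, 9]}}; shallow = {'data': [9, 3, 9, 498], 'nested': {'a': [7, 9]}}
`original['nested']['a'].append(421)` → original = {'data': [9, 3, 9, 498], 'nested': {'a': [7, 9, 421]}}; shallow = {'data': [9, 3, 9, 498], 'nested': {'a': [7, 9, 421]}}
`print(shallow['data'])` → prints [9, 3, 9, 498]
`print(shallow['nested']['a'])` → prints [7, 9, 421]
`print(deep['data'])` → prints [9, 3, 9]
`print(deep['nested']['a'])` → prints [7, 9]

Answer:
[9, 3, 9, 498]
[7, 9, 421]
[9, 3, 9]
[7, 9]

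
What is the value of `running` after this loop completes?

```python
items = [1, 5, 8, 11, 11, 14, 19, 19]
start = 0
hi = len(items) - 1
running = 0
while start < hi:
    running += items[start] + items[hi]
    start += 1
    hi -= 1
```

Sum of pairs from ends
`running` takes the values: 0 → 20 → 44 → 66 → 88

Answer: 88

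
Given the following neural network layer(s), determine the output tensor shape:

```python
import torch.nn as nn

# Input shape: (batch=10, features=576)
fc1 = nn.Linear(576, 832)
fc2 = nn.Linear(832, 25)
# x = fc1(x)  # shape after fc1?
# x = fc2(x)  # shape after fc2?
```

Input: (10, 576) -> after fc1: (10, 832) -> Output: (10, 25)

Answer: (10, 25)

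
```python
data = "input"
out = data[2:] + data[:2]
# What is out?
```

Trace:
`data = "input"` → data = 'input'
`out = data[2:] + data[:2]` → out = 'putin'
So out = 'putin'

Answer: 'putin'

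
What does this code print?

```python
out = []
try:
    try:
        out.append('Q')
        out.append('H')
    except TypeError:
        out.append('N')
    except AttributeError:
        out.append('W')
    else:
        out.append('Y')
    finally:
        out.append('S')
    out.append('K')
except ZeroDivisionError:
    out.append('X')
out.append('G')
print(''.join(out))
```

Execution trace: 'Q' (inner try body) → 'H' (inner try body, no exception) → 'Y' (inner else) → 'S' (inner finally) → 'K' (try body, no exception) → 'G' (after the try/except). Output: QHYSKG

Answer: QHYSKG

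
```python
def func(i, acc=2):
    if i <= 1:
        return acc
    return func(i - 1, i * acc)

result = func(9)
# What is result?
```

Accumulator trace (n, acc): (9, 2) -> (8, 18) -> (7, 144) -> (6, 1008) -> (5, 6048) -> (4, 30240) -> (3, 120960) -> (2, 362880) -> (1, 725760) -> return 725760

Answer: 725760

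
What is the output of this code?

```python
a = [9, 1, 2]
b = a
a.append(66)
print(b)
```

Key concept: basic list aliasing.
Step by step:
`a = [9, 1, 2]` → a = [9, 1, 2]
`b = a` → b = [9, 1, 2] (same object as a)
`a.append(66)` → a = [9, 1, 2, 66] (same object as b); b = [9, 1, 2, 66] (same object as a)
`print(b)` → prints [9, 1, 2, 66]

Answer: [9, 1, 2, 66]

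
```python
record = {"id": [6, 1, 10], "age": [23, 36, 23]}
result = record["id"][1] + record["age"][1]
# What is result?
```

Trace:
`record = {"id": [6, 1, 10], "age": [23, 36, 23]}` → record = {'id': [6, 1, 10], 'age': [23, 36, 23]}
`result = record["id"][1] + record["age"][1]` → result = 37
So result = 37

Answer: 37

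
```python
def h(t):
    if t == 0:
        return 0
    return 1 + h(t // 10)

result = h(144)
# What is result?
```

Count of digits of 144: 3

Answer: 3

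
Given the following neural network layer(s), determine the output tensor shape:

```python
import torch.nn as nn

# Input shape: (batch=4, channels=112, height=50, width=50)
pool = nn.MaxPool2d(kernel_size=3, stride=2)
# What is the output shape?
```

Input: (4, 112, 50, 50) -> Output: (4, 112, 24, 24)

Answer: (4, 112, 24, 24)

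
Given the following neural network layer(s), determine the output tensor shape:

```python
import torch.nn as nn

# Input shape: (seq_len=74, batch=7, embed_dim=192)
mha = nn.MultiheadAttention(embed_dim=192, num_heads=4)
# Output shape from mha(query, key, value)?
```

Input: (74, 7, 192) -> Output: (74, 7, 192)

Answer: (74, 7, 192)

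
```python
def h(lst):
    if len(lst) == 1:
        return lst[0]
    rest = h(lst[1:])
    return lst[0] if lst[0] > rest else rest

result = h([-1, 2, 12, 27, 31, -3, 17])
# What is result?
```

Recursive max over [-1, 2, 12, 27, 31, -3, 17] = 31

Answer: 31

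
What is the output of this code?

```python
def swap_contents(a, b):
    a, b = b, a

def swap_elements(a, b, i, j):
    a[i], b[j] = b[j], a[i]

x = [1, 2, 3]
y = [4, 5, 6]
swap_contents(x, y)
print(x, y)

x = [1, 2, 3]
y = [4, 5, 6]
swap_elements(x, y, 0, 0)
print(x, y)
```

Key concept: parameter rebinding vs mutation.
Step by step:
`x = [1, 2, 3]` → x = [1, 2, 3]
`y = [4, 5, 6]` → y = [4, 5, 6]
`swap_contents(x, y)` → no visible change to tracked variables
`print(x, y)` → prints [1, 2, 3] [4, 5, 6]
`x = [1, 2, 3]` → x = [1, 2, 3]
`y = [4, 5, 6]` → y = [4, 5, 6]
`swap_elements(x, y, 0, 0)` → x = [4, 2, 3]; y = [1, 5, 6]
`print(x, y)` → prints [4, 2, 3] [1, 5, 6]

Answer:
[1, 2, 3] [4, 5, 6]
[4, 2, 3] [1, 5, 6]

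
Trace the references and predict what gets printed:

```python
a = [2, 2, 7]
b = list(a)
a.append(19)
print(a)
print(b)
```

Key concept: list() constructor creates copy.
Step by step:
`a = [2, 2, 7]` → a = [2, 2, 7]
`b = list(a)` → b = [2, 2, 7]
`a.append(19)` → a = [2, 2, 7, 19]
`print(a)` → prints [2, 2, 7, 19]
`print(b)` → prints [2, 2, 7]

Answer:
[2, 2, 7, 19]
[2, 2, 7]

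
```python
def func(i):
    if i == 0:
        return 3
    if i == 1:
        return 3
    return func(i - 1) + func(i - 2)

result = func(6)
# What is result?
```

Build up from base cases: func(0)=3, func(1)=3, func(2)=6, func(3)=9, func(4)=15, func(5)=24, func(6)=39

Answer: 39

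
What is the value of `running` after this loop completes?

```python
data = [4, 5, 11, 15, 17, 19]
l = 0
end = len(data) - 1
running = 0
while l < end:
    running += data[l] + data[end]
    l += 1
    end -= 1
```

Sum of pairs from ends
`running` takes the values: 0 → 23 → 45 → 71

Answer: 71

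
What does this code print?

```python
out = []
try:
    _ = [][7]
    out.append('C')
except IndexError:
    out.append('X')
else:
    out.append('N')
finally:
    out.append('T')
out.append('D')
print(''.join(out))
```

Execution trace: 'X' (except IndexError) → 'T' (finally) → 'D' (after the try/except). Output: XTD

Answer: XTD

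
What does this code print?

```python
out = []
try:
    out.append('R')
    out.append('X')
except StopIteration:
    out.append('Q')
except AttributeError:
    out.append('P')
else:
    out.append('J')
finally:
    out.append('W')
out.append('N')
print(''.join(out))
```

Execution trace: 'R' (try body) → 'X' (try body, no exception) → 'J' (else) → 'W' (finally) → 'N' (after the try/except). Output: RXJWN

Answer: RXJWN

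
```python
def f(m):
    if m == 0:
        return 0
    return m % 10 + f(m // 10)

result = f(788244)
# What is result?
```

Sum of digits of 788244: 4 + 4 + 2 + 8 + 8 + 7 = 33

Answer: 33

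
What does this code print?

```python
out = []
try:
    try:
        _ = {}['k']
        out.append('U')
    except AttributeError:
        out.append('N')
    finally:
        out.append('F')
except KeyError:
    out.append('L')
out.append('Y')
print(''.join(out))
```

Execution trace: 'F' (finally) → 'L' (outer except KeyError) → 'Y' (after the try/except). Output: FLY

Answer: FLY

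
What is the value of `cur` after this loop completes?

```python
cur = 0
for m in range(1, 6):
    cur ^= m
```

XOR of 1 to 5
`cur` takes the values: 0 → 1 → 3 → 0 → 4 → 1

Answer: 1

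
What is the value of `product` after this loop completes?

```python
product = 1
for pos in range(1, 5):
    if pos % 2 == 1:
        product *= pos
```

Product of odd numbers 1 to 4
`product` takes the values: 1 → 3

Answer: 3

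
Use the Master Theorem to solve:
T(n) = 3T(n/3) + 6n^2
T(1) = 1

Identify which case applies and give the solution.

a=3, b=3, f(n)=6n^2. log_3(3) = 1. Since c=2 > 1 and the regularity condition holds (3(n/3)^2 = (3/3^2)n^2 with 3/3^2 < 1), Case 3 applies: T(n) = Θ(f(n)) = O(n^2).

Answer: O(n^2) - Case 3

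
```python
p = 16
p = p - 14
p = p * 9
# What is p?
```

Trace:
`p = 16` → p = 16
`p = p - 14` → p = 2
`p = p * 9` → p = 18
So p = 18

Answer: 18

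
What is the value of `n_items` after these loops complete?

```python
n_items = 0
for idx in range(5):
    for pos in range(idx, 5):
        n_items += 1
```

Upper triangle: 5 + 4 + ... + 1
`n_items` takes the values: 0 → 1 → 2 → 3 → 4 → 5 → 6 → 7 → 8 → 9 → 10 → 11 → 12 → 13 → 14 → 15

Answer: 15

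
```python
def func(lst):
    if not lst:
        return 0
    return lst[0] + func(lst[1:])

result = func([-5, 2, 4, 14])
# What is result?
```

(-5) + 2 + 4 + 14 + 0 = 15

Answer: 15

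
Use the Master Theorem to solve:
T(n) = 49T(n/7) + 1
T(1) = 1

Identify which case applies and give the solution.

a=49, b=7, f(n)=1. log_7(49) = 2. Since c=0 < 2, Case 1 applies: T(n) = Θ(n^log_b(a)) = O(n^2).

Answer: O(n^2) - Case 1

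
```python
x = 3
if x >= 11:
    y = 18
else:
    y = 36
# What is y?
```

Trace:
`x = 3` → x = 3
`if x >= 11: ...` → x >= 11 is False, take else branch → y = 36
So y = 36

Answer: 36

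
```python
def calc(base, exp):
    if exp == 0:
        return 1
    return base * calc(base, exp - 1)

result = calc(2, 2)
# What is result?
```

calc(2, 2) = 2 * 2 = 4

Answer: 4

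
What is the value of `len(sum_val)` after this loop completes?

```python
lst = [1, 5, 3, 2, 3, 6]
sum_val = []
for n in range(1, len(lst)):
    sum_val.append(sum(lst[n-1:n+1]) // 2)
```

Number of 2-element averages
`sum_val` takes the values: [] → [3] → [3, 4] → [3, 4, 2] → [3, 4, 2, 2] → [3, 4, 2, 2, 4]
So `len(sum_val)` = 5

Answer: 5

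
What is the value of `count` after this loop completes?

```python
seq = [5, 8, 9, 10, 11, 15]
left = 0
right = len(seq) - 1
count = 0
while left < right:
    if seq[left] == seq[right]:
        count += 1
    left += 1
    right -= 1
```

Count matching pairs from ends
`count` takes the values: 0

Answer: 0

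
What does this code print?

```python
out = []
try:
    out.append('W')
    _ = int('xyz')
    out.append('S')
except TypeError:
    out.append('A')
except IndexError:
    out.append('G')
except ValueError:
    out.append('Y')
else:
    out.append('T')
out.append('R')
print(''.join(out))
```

Execution trace: 'W' (try body) → 'Y' (except ValueError) → 'R' (after the try/except). Output: WYR

Answer: WYR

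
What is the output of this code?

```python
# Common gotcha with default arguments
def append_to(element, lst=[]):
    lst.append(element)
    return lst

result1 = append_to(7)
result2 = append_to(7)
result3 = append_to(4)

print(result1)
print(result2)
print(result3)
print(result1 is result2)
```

Key concept: mutable default argument gotcha.
Step by step:
`result1 = append_to(7)` → result1 = [7]
`result2 = append_to(7)` → result1 = [7, 7] (same object as result2); result2 = [7, 7] (same object as result1)
`result3 = append_to(4)` → result1 = [7, 7, 4] (same object as result2, result3); result2 = [7, 7, 4] (same object as result1, result3); result3 = [7, 7, 4] (same object as result1, result2)
`print(result1)` → prints [7, 7, 4]
`print(result2)` → prints [7, 7, 4]
`print(result3)` → prints [7, 7, 4]
`print(result1 is result2)` → prints True

Answer:
[7, 7, 4]
[7, 7, 4]
[7, 7, 4]
True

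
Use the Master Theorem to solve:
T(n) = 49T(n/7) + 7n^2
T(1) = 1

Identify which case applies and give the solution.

a=49, b=7, f(n)=7n^2. log_7(49) = 2. Since c=2 = 2, Case 2 applies: T(n) = Θ(n^log_b(a) · log n) = O(n^2 log n).

Answer: O(n^2 log n) - Case 2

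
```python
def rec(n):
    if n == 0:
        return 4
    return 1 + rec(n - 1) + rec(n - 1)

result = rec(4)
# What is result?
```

rec(n) = 1 + 2·rec(n-1), rec(0)=4. Closed form: (4+1)·2^4 - 1 = 79.

Answer: 79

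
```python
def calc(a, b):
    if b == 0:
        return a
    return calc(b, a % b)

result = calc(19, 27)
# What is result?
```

calc(19, 27) -> calc(27, 19) -> calc(19, 8) -> calc(8, 3) -> calc(3, 2) -> calc(2, 1) -> calc(1, 0) -> 1

Answer: 1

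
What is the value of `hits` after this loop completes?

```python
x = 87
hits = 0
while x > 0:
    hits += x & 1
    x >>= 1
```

Count set bits in 87 (binary: 0b1010111)
`hits` takes the values: 0 → 1 → 2 → 3 → 4 → 5

Answer: 5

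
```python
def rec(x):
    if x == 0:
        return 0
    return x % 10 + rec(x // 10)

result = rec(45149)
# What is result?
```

Sum of digits of 45149: 9 + 4 + 1 + 5 + 4 = 23

Answer: 23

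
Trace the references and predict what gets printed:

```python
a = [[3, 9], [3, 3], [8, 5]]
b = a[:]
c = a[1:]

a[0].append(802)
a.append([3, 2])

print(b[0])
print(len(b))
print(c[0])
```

Key concept: slice with nested mutation.
Step by step:
`a = [[3, 9], [3, 3], [8, 5]]` → a = [[3, 9], [3, 3], [8, 5]]
`b = a[:]` → b = [[3, 9], [3, 3], [8, 5]]
`c = a[1:]` → c = [[3, 3], [8, 5]]
`a[0].append(802)` → a = [[3, 9, 802], [3, 3], [8, 5]]; b = [[3, 9, 802], [3, 3], [8, 5]]
`a.append([3, 2])` → a = [[3, 9, 802], [3, 3], [8, 5], [3, 2]]
`print(b[0])` → prints [3, 9, 802]
`print(len(b))` → prints 3
`print(c[0])` → prints [3, 3]

Answer:
[3, 9, 802]
3
[3, 3]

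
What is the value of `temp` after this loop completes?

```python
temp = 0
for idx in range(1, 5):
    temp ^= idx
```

XOR of 1 to 4
`temp` takes the values: 0 → 1 → 3 → 0 → 4

Answer: 4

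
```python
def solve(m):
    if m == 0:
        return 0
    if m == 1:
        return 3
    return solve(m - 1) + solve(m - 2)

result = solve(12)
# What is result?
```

Build up from base cases: solve(0)=0, solve(1)=3, solve(2)=3, solve(3)=6, solve(4)=9, solve(5)=15, solve(6)=24, ..., solve(12)=432

Answer: 432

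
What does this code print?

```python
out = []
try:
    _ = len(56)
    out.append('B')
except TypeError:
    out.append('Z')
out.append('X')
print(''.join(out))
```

Execution trace: 'Z' (except TypeError) → 'X' (after the try/except). Output: ZX

Answer: ZX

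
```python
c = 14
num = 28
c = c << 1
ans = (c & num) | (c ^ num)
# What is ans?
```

Trace:
`c = 14` → c = 14
`num = 28` → num = 28
`c = c << 1` → c = 28
`ans = (c & num) | (c ^ num)` → ans = 28
So ans = 28

Answer: 28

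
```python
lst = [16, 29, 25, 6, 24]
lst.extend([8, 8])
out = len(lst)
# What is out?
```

Trace:
`lst = [16, 29, 25, 6, 24]` → lst = [16, 29, 25, 6, 24]
`lst.extend([8, 8])` → lst = [16, 29, 25, 6, 24, 8, 8]
`out = len(lst)` → out = 7
So out = 7

Answer: 7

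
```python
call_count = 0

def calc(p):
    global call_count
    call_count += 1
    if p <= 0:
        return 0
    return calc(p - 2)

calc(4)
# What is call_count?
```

Linear recursion stepping by 2: 3 calls from p=4 down to ≤0.

Answer: 3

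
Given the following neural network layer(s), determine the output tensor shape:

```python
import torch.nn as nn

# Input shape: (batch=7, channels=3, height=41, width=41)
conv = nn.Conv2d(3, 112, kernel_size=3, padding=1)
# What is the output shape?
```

Input: (7, 3, 41, 41) -> Output: (7, 112, 41, 41)

Answer: (7, 112, 41, 41)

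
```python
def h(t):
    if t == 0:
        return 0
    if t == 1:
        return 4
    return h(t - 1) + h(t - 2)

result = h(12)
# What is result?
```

Build up from base cases: h(0)=0, h(1)=4, h(2)=4, h(3)=8, h(4)=12, h(5)=20, h(6)=32, ..., h(12)=576

Answer: 576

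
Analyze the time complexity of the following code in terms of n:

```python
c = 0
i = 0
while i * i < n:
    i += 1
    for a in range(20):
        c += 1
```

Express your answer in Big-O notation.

Each loop level contributes: √n × 1. Multiplying the contributions gives O(√n).

Answer: O(√n)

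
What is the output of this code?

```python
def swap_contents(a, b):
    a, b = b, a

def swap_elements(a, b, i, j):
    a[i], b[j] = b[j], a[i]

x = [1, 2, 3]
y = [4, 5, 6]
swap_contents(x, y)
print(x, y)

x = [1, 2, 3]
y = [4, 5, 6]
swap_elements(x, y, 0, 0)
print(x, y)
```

Key concept: parameter rebinding vs mutation.
Step by step:
`x = [1, 2, 3]` → x = [1, 2, 3]
`y = [4, 5, 6]` → y = [4, 5, 6]
`swap_contents(x, y)` → no visible change to tracked variables
`print(x, y)` → prints [1, 2, 3] [4, 5, 6]
`x = [1, 2, 3]` → x = [1, 2, 3]
`y = [4, 5, 6]` → y = [4, 5, 6]
`swap_elements(x, y, 0, 0)` → x = [4, 2, 3]; y = [1, 5, 6]
`print(x, y)` → prints [4, 2, 3] [1, 5, 6]

Answer:
[1, 2, 3] [4, 5, 6]
[4, 2, 3] [1, 5, 6]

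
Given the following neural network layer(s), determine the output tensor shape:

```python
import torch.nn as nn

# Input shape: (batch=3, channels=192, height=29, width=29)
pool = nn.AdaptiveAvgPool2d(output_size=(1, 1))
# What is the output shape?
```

Input: (3, 192, 29, 29) -> Output: (3, 192, 1, 1)

Answer: (3, 192, 1, 1)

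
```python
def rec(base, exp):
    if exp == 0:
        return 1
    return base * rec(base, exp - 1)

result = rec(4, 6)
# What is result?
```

rec(4, 6) = 4 * 4 * 4 * 4 * 4 * 4 = 4096

Answer: 4096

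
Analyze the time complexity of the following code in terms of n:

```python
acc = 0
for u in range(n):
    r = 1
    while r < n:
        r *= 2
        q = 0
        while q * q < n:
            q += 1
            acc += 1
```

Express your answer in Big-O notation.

Each loop level contributes: n × log n × √n. Multiplying the contributions gives O(n√n log n).

Answer: O(n√n log n)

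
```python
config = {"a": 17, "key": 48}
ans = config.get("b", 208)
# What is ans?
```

Trace:
`config = {"a": 17, "key": 48}` → config = {'a': 17, 'key': 48}
`ans = config.get("b", 208)` → ans = 208
So ans = 208

Answer: 208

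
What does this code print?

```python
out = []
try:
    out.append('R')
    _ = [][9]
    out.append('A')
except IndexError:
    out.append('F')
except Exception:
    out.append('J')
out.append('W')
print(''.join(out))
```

Execution trace: 'R' (try body) → 'F' (except IndexError) → 'W' (after the try/except). Output: RFW

Answer: RFW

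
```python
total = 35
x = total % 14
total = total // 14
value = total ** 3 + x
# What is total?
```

Trace:
`total = 35` → total = 35
`x = total % 14` → x = 7
`total = total // 14` → total = 2
`value = total ** 3 + x` → value = 15
So total = 2

Answer: 2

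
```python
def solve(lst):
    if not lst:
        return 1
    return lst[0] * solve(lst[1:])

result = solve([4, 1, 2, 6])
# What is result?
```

Product over [4, 1, 2, 6] = 4 * 1 * 2 * 6 = 48

Answer: 48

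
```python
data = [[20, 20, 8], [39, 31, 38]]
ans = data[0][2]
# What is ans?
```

Trace:
`data = [[20, 20, 8], [39, 31, 38]]` → data = [[20, 20, 8], [39, 31, 38]]
`ans = data[0][2]` → ans = 8
So ans = 8

Answer: 8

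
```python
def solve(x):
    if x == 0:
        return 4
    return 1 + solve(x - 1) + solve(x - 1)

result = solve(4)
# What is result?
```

solve(x) = 1 + 2·solve(x-1), solve(0)=4. Closed form: (4+1)·2^4 - 1 = 79.

Answer: 79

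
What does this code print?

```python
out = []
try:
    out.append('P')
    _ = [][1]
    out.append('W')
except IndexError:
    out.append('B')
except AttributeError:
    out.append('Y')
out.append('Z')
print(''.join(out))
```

Execution trace: 'P' (try body) → 'B' (except IndexError) → 'Z' (after the try/except). Output: PBZ

Answer: PBZ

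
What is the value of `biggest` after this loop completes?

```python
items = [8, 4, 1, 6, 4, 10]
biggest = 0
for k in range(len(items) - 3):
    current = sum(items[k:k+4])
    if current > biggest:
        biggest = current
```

Max sum of 4-element window in [8, 4, 1, 6, 4, 10]
`biggest` takes the values: 0 → 19 → 21

Answer: 21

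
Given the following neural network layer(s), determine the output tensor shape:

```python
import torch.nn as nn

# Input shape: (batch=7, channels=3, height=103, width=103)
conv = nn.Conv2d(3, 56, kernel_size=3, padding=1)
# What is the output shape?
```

Input: (7, 3, 103, 103) -> Output: (7, 56, 103, 103)

Answer: (7, 56, 103, 103)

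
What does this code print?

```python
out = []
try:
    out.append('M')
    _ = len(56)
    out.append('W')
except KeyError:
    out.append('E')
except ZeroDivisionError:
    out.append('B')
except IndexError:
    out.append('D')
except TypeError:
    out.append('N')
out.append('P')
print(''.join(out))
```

Execution trace: 'M' (try body) → 'N' (except TypeError) → 'P' (after the try/except). Output: MNP

Answer: MNP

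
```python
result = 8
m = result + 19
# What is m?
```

Trace:
`result = 8` → result = 8
`m = result + 19` → m = 27
So m = 27

Answer: 27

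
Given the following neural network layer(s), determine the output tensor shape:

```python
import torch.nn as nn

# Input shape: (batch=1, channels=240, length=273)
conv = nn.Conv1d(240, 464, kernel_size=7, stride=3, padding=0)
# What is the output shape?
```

Input: (1, 240, 273) -> Output: (1, 464, 89)

Answer: (1, 464, 89)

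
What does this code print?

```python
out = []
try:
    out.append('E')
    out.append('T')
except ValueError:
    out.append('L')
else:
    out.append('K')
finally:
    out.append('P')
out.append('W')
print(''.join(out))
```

Execution trace: 'E' (try body) → 'T' (try body, no exception) → 'K' (else) → 'P' (finally) → 'W' (after the try/except). Output: ETKPW

Answer: ETKPW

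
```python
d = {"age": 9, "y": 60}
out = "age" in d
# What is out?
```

Trace:
`d = {"age": 9, "y": 60}` → d = {'age': 9, 'y': 60}
`out = "age" in d` → out = True
So out = True

Answer: True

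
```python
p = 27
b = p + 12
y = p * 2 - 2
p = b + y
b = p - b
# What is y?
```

Trace:
`p = 27` → p = 27
`b = p + 12` → b = 39
`y = p * 2 - 2` → y = 52
`p = b + y` → p = 91
`b = p - b` → b = 52
So y = 52

Answer: 52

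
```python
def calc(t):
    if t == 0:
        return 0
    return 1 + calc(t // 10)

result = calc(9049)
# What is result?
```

Count of digits of 9049: 4

Answer: 4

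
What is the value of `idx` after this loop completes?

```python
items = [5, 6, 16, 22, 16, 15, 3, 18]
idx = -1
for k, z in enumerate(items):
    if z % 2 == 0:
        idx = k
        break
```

First even number index in [5, 6, 16, 22, 16, 15, 3, 18]
`idx` takes the values: -1 → 1

Answer: 1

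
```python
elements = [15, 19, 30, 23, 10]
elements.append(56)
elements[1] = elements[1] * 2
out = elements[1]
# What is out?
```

Trace:
`elements = [15, 19, 30, 23, 10]` → elements = [15, 19, 30, 23, 10]
`elements.append(56)` → elements = [15, 19, 30, 23, 10, 56]
`elements[1] = elements[1] * 2` → elements = [15, 38, 30, 23, 10, 56]
`out = elements[1]` → out = 38
So out = 38

Answer: 38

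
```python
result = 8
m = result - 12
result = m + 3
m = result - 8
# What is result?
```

Trace:
`result = 8` → result = 8
`m = result - 12` → m = -4
`result = m + 3` → result = -1
`m = result - 8` → m = -9
So result = -1

Answer: -1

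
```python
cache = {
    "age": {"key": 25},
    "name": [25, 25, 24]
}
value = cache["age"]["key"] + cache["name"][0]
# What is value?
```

Trace:
`cache = { ...` → cache = {'age': {'key': 25}, 'name': [25, 25, 24]}
`value = cache["age"]["key"] + cache["name"][0]` → value = 50
So value = 50

Answer: 50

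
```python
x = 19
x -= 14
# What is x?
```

Trace:
`x = 19` → x = 19
`x -= 14` → x = 5
So x = 5

Answer: 5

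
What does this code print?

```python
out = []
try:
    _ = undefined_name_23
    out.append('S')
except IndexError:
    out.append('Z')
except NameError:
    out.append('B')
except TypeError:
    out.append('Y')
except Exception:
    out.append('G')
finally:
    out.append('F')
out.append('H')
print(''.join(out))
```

Execution trace: 'B' (except NameError) → 'F' (finally) → 'H' (after the try/except). Output: BFH

Answer: BFH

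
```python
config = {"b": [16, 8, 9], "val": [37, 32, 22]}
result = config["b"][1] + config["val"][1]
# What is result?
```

Trace:
`config = {"b": [16, 8, 9], "val": [37, 32, 22]}` → config = {'b': [16, 8, 9], 'val': [37, 32, 22]}
`result = config["b"][1] + config["val"][1]` → result = 40
So result = 40

Answer: 40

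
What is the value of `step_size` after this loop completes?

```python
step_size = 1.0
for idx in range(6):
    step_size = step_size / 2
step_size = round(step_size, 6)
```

Halving LR 6 times: 1 / 2^6
`step_size` takes the values: 1.0 → 0.5 → 0.25 → 0.125 → 0.0625 → 0.03125 → 0.015625

Answer: 0.015625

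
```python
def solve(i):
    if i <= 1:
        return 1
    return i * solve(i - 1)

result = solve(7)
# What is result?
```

solve(7) = 7 * 6 * 5 * 4 * 3 * 2 * 1 = 5040

Answer: 5040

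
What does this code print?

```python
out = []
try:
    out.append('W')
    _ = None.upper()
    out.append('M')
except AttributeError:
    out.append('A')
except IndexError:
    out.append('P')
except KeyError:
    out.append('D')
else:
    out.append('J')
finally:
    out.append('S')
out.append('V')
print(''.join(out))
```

Execution trace: 'W' (try body) → 'A' (except AttributeError) → 'S' (finally) → 'V' (after the try/except). Output: WASV

Answer: WASV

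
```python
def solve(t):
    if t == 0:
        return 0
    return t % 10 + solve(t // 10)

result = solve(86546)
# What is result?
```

Sum of digits of 86546: 6 + 4 + 5 + 6 + 8 = 29

Answer: 29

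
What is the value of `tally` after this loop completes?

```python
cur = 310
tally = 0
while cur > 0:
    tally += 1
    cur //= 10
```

Count digits by repeated division by 10
`tally` takes the values: 0 → 1 → 2 → 3

Answer: 3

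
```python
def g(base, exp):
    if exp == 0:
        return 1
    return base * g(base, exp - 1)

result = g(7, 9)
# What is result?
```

g(7, 9) = 7 * 7 * 7 * 7 * 7 * 7 * 7 * 7 * 7 = 40353607

Answer: 40353607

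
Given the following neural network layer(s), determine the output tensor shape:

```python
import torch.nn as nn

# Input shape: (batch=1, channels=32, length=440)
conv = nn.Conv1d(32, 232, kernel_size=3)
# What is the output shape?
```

Input: (1, 32, 440) -> Output: (1, 232, 438)

Answer: (1, 232, 438)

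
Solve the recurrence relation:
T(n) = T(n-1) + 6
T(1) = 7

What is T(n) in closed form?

Unrolling: T(n) = T(1) + 6·(n-1) = 7 + 6(n-1) = 6n + 1.

Answer: T(n) = 6n + 1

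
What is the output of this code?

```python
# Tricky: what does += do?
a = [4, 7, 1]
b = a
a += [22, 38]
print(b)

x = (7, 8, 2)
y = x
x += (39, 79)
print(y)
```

Key concept: += behavior differs for mutable vs immutable.
Step by step:
`a = [4, 7, 1]` → a = [4, 7, 1]
`b = a` → b = [4, 7, 1] (same object as a)
`a += [22, 38]` → a = [4, 7, 1, 22, 38] (same object as b); b = [4, 7, 1, 22, 38] (same object as a)
`print(b)` → prints [4, 7, 1, 22, 38]
`x = (7, 8, 2)` → x = (7, 8, 2)
`y = x` → y = (7, 8, 2)
`x += (39, 79)` → x = (7, 8, 2, 39, 79)
`print(y)` → prints (7, 8, 2)

Answer:
[4, 7, 1, 22, 38]
(7, 8, 2)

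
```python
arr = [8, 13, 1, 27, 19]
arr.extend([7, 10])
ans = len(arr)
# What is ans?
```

Trace:
`arr = [8, 13, 1, 27, 19]` → arr = [8, 13, 1, 27, 19]
`arr.extend([7, 10])` → arr = [8, 13, 1, 27, 19, 7, 10]
`ans = len(arr)` → ans = 7
So ans = 7

Answer: 7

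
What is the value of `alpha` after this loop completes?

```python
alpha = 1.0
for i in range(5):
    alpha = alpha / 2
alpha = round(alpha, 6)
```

Halving LR 5 times: 1 / 2^5
`alpha` takes the values: 1.0 → 0.5 → 0.25 → 0.125 → 0.0625 → 0.03125

Answer: 0.03125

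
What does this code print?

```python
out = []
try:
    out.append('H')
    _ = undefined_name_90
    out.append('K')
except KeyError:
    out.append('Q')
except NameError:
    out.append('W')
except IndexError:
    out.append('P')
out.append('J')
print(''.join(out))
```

Execution trace: 'H' (try body) → 'W' (except NameError) → 'J' (after the try/except). Output: HWJ

Answer: HWJ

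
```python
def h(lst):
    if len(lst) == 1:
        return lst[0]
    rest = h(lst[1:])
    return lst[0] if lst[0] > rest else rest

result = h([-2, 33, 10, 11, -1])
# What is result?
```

Recursive max over [-2, 33, 10, 11, -1] = 33

Answer: 33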